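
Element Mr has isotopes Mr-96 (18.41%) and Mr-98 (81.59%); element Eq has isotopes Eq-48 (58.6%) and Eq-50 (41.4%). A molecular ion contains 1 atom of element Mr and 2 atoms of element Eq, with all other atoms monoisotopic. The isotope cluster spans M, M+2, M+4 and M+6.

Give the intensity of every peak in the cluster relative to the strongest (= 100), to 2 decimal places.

Element Mr pattern (n=1): 0.1841 : 0.8159
Element Eq pattern (n=2): 0.343396 : 0.485208 : 0.171396
Convolve the two distributions (both contribute in 2-u steps):
  M: 0.1841×0.343396 = 0.063219
  M+2: 0.1841×0.485208 + 0.8159×0.343396 = 0.369504
  M+4: 0.1841×0.171396 + 0.8159×0.485208 = 0.427435
  M+6: 0.8159×0.171396 = 0.139842
Scale to base peak (0.427435) = 100: 14.79 : 86.45 : 100.00 : 32.72

14.79 : 86.45 : 100.00 : 32.72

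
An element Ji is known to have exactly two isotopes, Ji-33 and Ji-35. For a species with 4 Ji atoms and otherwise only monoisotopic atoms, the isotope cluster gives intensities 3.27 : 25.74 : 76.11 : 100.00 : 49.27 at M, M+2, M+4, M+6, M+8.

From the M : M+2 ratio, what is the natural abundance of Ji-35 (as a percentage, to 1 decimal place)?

66.3%

Write p for the Ji-33 fraction. I(M+2)/I(M) = [C(4,1)·p^3·(1−p)] / p^4 = 4·(1−p)/p = 25.74/3.27 = 7.8716
(1−p)/p = 7.8716/4 = 1.9679  ⇒  p = 1/(1 + 1.9679) = 0.3369
Ji-33: 33.7%, Ji-35: 66.3%.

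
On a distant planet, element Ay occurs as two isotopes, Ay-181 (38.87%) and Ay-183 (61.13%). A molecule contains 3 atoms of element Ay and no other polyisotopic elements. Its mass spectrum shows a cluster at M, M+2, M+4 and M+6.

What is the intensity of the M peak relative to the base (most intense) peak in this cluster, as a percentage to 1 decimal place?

13.5%

(0.3887 + 0.6113)^3 gives M 0.0587, M+2 0.2771, M+4 0.4358, M+6 0.2284; the largest is M+4.
P(M+4) = C(3,2) × 0.3887^1 × 0.6113^2 = 3 × 0.3887 × 0.37368769 = 0.435757 (base)
P(M) = C(3,0) × 0.3887^3 × 0.6113^0 = 1 × 0.05872779 × 1.0000 = 0.058728
Relative intensity = 0.058728 / 0.435757 × 100 = 13.5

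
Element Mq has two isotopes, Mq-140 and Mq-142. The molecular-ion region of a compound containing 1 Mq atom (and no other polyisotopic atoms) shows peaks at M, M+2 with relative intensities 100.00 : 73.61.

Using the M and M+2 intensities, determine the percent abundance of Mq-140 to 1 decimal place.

57.6%

Write p for the Mq-140 fraction. I(M+2)/I(M) = [C(1,1)·p^0·(1−p)] / p^1 = 1·(1−p)/p = 73.61/100.00 = 0.7361
(1−p)/p = 0.7361/1 = 0.7361  ⇒  p = 1/(1 + 0.7361) = 0.5760
Mq-140: 57.6%, Mq-142: 42.4%.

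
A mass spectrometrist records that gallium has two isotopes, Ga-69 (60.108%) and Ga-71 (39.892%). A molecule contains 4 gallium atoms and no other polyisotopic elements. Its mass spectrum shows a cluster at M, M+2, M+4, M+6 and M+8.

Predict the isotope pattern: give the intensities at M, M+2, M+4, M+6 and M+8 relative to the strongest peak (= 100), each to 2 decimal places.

Expanding (0.60108 + 0.39892)^4:
P(M) = 0.60108^4 = 0.130536
P(M+2) = 4 × 0.60108^3 × 0.39892^1 = 0.346531
P(M+4) = 6 × 0.60108^2 × 0.39892^2 = 0.344975
P(M+6) = 4 × 0.60108^1 × 0.39892^3 = 0.152633
P(M+8) = 0.39892^4 = 0.025325
The M+2 peak is largest (0.346531); scaling to 100 gives 37.67 : 100.00 : 99.55 : 44.05 : 7.31.

37.67 : 100.00 : 99.55 : 44.05 : 7.31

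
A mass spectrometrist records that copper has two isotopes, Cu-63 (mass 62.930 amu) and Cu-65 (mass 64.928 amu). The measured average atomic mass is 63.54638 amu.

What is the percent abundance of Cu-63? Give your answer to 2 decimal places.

With x = fraction of Cu-63 (so Cu-65 is 1 − x):
62.930·x + 64.928·(1 − x) = 63.54638
(62.930 − 64.928)·x = 63.54638 − 64.928
x = -1.38162 / -1.998 = 0.69150 → 69.15% Cu-63, 30.85% Cu-65.

69.15%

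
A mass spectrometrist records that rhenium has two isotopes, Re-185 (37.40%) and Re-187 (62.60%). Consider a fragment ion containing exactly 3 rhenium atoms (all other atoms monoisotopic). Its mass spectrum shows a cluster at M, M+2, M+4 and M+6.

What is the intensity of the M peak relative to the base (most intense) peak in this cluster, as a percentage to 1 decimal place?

Term probabilities: M 0.0523, M+2 0.2627, M+4 0.4397, M+6 0.2453. Base peak = M+4.
P(M+4) = C(3,2) × 0.3740^1 × 0.6260^2 = 3 × 0.3740 × 0.391876 = 0.439685 (base)
P(M) = C(3,0) × 0.3740^3 × 0.6260^0 = 1 × 0.05231362 × 1.0000 = 0.052314
Relative intensity = 0.052314 / 0.439685 × 100 = 11.9

11.9%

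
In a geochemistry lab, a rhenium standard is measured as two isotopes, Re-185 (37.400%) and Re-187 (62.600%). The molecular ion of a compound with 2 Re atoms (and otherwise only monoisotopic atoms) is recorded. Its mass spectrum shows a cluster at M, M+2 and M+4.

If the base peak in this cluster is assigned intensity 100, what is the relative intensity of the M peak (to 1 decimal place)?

Binomial terms of (0.37400 + 0.62600)^2: M 0.1399, M+2 0.4682, M+4 0.3919 → M+2 is the base peak.
P(M+2) = C(2,1) × 0.37400^1 × 0.62600^1 = 2 × 0.3740 × 0.6260 = 0.468248 (base)
P(M) = C(2,0) × 0.37400^2 × 0.62600^0 = 1 × 0.139876 × 1.0000 = 0.139876
Relative intensity = 0.139876 / 0.468248 × 100 = 29.9

29.9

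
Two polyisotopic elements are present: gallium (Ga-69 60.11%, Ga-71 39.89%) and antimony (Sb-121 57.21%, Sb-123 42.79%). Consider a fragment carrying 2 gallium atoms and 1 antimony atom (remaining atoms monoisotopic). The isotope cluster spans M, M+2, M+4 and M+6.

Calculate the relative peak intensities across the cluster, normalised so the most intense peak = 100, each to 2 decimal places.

48.19 : 100.00 : 69.06 : 15.87

Gallium pattern (n=2): 0.36132121 : 0.47955758 : 0.15912121
Antimony pattern (n=1): 0.5721 : 0.4279
Convolve the two distributions (both contribute in 2-u steps):
  M: 0.36132121×0.5721 = 0.206712
  M+2: 0.36132121×0.4279 + 0.47955758×0.5721 = 0.428964
  M+4: 0.47955758×0.4279 + 0.15912121×0.5721 = 0.296236
  M+6: 0.15912121×0.4279 = 0.068088
Scale to base peak (0.428964) = 100: 48.19 : 100.00 : 69.06 : 15.87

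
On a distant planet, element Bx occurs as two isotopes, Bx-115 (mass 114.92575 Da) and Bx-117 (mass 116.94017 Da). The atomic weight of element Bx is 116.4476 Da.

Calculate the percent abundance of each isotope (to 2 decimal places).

Writing the weighted mean with unknown fraction x of Bx-115:
114.92575·x + 116.94017·(1 − x) = 116.4476
(114.92575 − 116.94017)·x = 116.4476 − 116.94017
x = -0.49257 / -2.01442 = 0.24452 → 24.45% Bx-115, 75.55% Bx-117.

Bx-115: 24.45%, Bx-117: 75.55%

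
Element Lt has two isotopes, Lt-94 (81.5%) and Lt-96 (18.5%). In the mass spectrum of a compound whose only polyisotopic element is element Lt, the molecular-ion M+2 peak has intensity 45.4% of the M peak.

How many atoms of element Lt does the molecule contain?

The M+2/M ratio from n Lt atoms is n · q/p = n · 0.185/0.815.
n = 0.454 × 0.815/0.185 = 2.00 ≈ 2

2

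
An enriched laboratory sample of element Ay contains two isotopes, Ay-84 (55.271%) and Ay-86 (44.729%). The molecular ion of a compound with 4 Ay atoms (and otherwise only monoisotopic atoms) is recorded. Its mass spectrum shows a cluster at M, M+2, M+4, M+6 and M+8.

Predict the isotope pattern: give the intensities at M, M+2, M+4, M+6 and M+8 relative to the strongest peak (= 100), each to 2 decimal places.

25.45 : 82.38 : 100.00 : 53.95 : 10.92

Expanding (0.55271 + 0.44729)^4:
P(M) = 0.55271^4 = 0.093323
P(M+2) = 4 × 0.55271^3 × 0.44729^1 = 0.302093
P(M+4) = 6 × 0.55271^2 × 0.44729^2 = 0.366711
P(M+6) = 4 × 0.55271^1 × 0.44729^3 = 0.197845
P(M+8) = 0.44729^4 = 0.040027
The M+4 peak is largest (0.366711); scaling to 100 gives 25.45 : 82.38 : 100.00 : 53.95 : 10.92.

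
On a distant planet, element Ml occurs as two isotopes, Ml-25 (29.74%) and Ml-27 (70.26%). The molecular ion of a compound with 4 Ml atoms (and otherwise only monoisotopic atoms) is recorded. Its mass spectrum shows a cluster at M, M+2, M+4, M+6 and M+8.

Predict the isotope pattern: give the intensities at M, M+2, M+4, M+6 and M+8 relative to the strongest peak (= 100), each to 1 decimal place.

Each Ml atom is independently Ml-25 (p = 0.2974) or Ml-27 (q = 0.7026); the cluster is the binomial expansion (p + q)^4.
P(M) = 0.2974^4 = 0.007823
P(M+2) = 4 × 0.2974^3 × 0.7026^1 = 0.073925
P(M+4) = 6 × 0.2974^2 × 0.7026^2 = 0.261969
P(M+6) = 4 × 0.2974^1 × 0.7026^3 = 0.412596
P(M+8) = 0.7026^4 = 0.243687
The M+6 peak is largest (0.412596); scaling to 100 gives 1.9 : 17.9 : 63.5 : 100.0 : 59.1.

1.9 : 17.9 : 63.5 : 100.0 : 59.1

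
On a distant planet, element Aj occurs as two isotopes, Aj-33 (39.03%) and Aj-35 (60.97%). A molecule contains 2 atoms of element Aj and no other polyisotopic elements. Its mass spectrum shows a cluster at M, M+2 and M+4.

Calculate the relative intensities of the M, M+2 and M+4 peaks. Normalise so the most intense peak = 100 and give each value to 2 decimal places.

Each Aj atom is independently Aj-33 (p = 0.3903) or Aj-35 (q = 0.6097); the cluster is the binomial expansion (p + q)^2.
P(M) = 0.3903^2 = 0.152334
P(M+2) = 2 × 0.3903^1 × 0.6097^1 = 0.475932
P(M+4) = 0.6097^2 = 0.371734
The M+2 peak is largest (0.475932); scaling to 100 gives 32.01 : 100.00 : 78.11.

32.01 : 100.00 : 78.11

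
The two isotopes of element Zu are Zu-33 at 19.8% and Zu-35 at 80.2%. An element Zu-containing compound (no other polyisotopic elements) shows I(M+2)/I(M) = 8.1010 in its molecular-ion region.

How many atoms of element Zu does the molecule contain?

With n Zu atoms, P(M+2)/P(M) = C(n,1)·p^(n−1)q / p^n = n·q/p = n · 0.802/0.198.
n = 8.1010 × 0.198/0.802 = 2.00 ≈ 2

2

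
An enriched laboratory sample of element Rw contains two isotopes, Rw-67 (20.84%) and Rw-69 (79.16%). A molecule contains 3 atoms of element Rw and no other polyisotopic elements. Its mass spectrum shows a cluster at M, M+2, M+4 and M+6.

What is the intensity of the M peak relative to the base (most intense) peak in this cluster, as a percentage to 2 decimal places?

1.82%

Binomial terms of (0.2084 + 0.7916)^3: M 0.0091, M+2 0.1031, M+4 0.3918, M+6 0.4960 → M+6 is the base peak.
P(M+6) = C(3,3) × 0.2084^0 × 0.7916^3 = 1 × 1.0000 × 0.49604075 = 0.496041 (base)
P(M) = C(3,0) × 0.2084^3 × 0.7916^0 = 1 × 0.00905093 × 1.0000 = 0.009051
Relative intensity = 0.009051 / 0.496041 × 100 = 1.82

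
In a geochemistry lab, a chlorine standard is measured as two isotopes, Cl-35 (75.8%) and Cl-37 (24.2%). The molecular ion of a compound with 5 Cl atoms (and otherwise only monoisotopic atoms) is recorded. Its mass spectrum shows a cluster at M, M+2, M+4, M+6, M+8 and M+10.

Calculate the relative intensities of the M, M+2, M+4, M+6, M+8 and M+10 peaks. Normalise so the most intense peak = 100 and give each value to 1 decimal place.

62.6 : 100.0 : 63.9 : 20.4 : 3.3 : 0.2

Expanding (0.758 + 0.242)^5:
P(M) = 0.758^5 = 0.250234
P(M+2) = 5 × 0.758^4 × 0.242^1 = 0.399450
P(M+4) = 10 × 0.758^3 × 0.242^2 = 0.255058
P(M+6) = 10 × 0.758^2 × 0.242^3 = 0.081430
P(M+8) = 5 × 0.758^1 × 0.242^4 = 0.012999
P(M+10) = 0.242^5 = 0.000830
The M+2 peak is largest (0.399450); scaling to 100 gives 62.6 : 100.0 : 63.9 : 20.4 : 3.3 : 0.2.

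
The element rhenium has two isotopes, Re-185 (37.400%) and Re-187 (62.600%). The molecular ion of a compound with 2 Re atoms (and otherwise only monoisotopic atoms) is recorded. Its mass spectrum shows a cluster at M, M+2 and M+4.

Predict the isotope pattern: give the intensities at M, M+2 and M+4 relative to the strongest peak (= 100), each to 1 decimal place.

29.9 : 100.0 : 83.7

The 2 Re atoms are independent, so intensities follow the terms of (0.37400 + 0.62600)^2.
P(M) = 0.37400^2 = 0.139876
P(M+2) = 2 × 0.37400^1 × 0.62600^1 = 0.468248
P(M+4) = 0.62600^2 = 0.391876
The M+2 peak is largest (0.468248); scaling to 100 gives 29.9 : 100.0 : 83.7.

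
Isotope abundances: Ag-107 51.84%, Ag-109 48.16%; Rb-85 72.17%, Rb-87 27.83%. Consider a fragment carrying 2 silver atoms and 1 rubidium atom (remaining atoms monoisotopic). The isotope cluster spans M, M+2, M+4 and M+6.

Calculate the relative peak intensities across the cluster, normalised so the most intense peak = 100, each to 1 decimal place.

44.6 : 100.0 : 70.4 : 14.8

Silver pattern (n=2): 0.26873856 : 0.49932288 : 0.23193856
Rubidium pattern (n=1): 0.7217 : 0.2783
Convolve the two distributions (both contribute in 2-u steps):
  M: 0.26873856×0.7217 = 0.193949
  M+2: 0.26873856×0.2783 + 0.49932288×0.7217 = 0.435151
  M+4: 0.49932288×0.2783 + 0.23193856×0.7217 = 0.306352
  M+6: 0.23193856×0.2783 = 0.064549
Scale to base peak (0.435151) = 100: 44.6 : 100.0 : 70.4 : 14.8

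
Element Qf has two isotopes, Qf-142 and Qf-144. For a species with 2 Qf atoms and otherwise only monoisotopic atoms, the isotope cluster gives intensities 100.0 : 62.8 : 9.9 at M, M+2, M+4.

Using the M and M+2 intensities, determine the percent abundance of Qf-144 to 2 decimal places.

23.90%

If p is the fraction of Qf that is Qf-142, then I(M+2)/I(M) = [C(2,1)·p^1·(1−p)] / p^2 = 2·(1−p)/p = 62.8/100.0 = 0.6280
(1−p)/p = 0.6280/2 = 0.3140  ⇒  p = 1/(1 + 0.3140) = 0.7610
Qf-142: 76.10%, Qf-144: 23.90%.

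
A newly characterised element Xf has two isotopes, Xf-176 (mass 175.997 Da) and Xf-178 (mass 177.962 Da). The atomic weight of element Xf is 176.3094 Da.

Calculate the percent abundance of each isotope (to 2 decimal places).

Writing the weighted mean with unknown fraction x of Xf-176:
175.997·x + 177.962·(1 − x) = 176.3094
(175.997 − 177.962)·x = 176.3094 − 177.962
x = -1.6526 / -1.965 = 0.84102 → 84.10% Xf-176, 15.90% Xf-178.

Xf-176: 84.10%, Xf-178: 15.90%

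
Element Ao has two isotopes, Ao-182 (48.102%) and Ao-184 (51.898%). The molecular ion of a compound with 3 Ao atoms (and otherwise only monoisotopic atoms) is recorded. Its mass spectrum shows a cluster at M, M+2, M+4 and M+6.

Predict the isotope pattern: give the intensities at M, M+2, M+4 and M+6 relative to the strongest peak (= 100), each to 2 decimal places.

28.64 : 92.69 : 100.00 : 35.96

Each Ao atom is independently Ao-182 (p = 0.48102) or Ao-184 (q = 0.51898); the cluster is the binomial expansion (p + q)^3.
P(M) = 0.48102^3 = 0.111299
P(M+2) = 3 × 0.48102^2 × 0.51898^1 = 0.360245
P(M+4) = 3 × 0.48102^1 × 0.51898^2 = 0.388674
P(M+6) = 0.51898^3 = 0.139782
The M+4 peak is largest (0.388674); scaling to 100 gives 28.64 : 92.69 : 100.00 : 35.96.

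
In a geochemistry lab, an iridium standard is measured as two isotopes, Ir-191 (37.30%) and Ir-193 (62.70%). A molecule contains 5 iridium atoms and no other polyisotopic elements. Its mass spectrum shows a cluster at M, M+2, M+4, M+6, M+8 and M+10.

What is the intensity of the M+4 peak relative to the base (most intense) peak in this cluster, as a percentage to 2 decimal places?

Binomial terms of (0.3730 + 0.6270)^5: M 0.0072, M+2 0.0607, M+4 0.2040, M+6 0.3429, M+8 0.2882, M+10 0.0969 → M+6 is the base peak.
P(M+6) = C(5,3) × 0.3730^2 × 0.6270^3 = 10 × 0.139129 × 0.24649188 = 0.342942 (base)
P(M+4) = C(5,2) × 0.3730^3 × 0.6270^2 = 10 × 0.05189512 × 0.393129 = 0.204015
Relative intensity = 0.204015 / 0.342942 × 100 = 59.49

59.49%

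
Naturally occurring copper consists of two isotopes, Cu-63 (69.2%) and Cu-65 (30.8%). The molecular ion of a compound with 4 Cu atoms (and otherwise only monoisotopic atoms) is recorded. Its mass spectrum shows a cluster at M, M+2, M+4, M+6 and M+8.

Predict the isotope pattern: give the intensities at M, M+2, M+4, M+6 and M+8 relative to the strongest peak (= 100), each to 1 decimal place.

Expanding (0.692 + 0.308)^4:
P(M) = 0.692^4 = 0.229311
P(M+2) = 4 × 0.692^3 × 0.308^1 = 0.408253
P(M+4) = 6 × 0.692^2 × 0.308^2 = 0.272562
P(M+6) = 4 × 0.692^1 × 0.308^3 = 0.080876
P(M+8) = 0.308^4 = 0.008999
The M+2 peak is largest (0.408253); scaling to 100 gives 56.2 : 100.0 : 66.8 : 19.8 : 2.2.

56.2 : 100.0 : 66.8 : 19.8 : 2.2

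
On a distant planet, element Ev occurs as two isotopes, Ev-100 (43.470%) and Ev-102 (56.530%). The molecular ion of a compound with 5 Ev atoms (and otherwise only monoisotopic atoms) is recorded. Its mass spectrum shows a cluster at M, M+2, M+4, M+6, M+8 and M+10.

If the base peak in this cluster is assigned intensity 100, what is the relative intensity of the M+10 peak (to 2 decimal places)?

16.91

(0.43470 + 0.56530)^5 gives M 0.0155, M+2 0.1009, M+4 0.2625, M+6 0.3414, M+8 0.2220, M+10 0.0577; the largest is M+6.
P(M+6) = C(5,3) × 0.43470^2 × 0.56530^3 = 10 × 0.18896409 × 0.18064958 = 0.341363 (base)
P(M+10) = C(5,5) × 0.43470^0 × 0.56530^5 = 1 × 1.0000 × 0.05772912 = 0.057729
Relative intensity = 0.057729 / 0.341363 × 100 = 16.91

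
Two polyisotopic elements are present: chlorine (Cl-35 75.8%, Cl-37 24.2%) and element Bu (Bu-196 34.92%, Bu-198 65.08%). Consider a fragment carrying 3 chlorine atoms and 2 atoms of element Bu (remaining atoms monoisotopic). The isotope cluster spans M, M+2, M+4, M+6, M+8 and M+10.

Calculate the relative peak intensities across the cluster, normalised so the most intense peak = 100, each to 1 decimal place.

Chlorine pattern (n=3): 0.43551951 : 0.41713346 : 0.13317454 : 0.01417249
Element Bu pattern (n=2): 0.12194064 : 0.45451872 : 0.42354064
Convolve the two distributions (both contribute in 2-u steps):
  M: 0.43551951×0.12194064 = 0.053108
  M+2: 0.43551951×0.45451872 + 0.41713346×0.12194064 = 0.248817
  M+4: 0.43551951×0.42354064 + 0.41713346×0.45451872 + 0.13317454×0.12194064 = 0.390295
  M+6: 0.41713346×0.42354064 + 0.13317454×0.45451872 + 0.01417249×0.12194064 = 0.238931
  M+8: 0.13317454×0.42354064 + 0.01417249×0.45451872 = 0.062846
  M+10: 0.01417249×0.42354064 = 0.006003
Scale to base peak (0.390295) = 100: 13.6 : 63.8 : 100.0 : 61.2 : 16.1 : 1.5

13.6 : 63.8 : 100.0 : 61.2 : 16.1 : 1.5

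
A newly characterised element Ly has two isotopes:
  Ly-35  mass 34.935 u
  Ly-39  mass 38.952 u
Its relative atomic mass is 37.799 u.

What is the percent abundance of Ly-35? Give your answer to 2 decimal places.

Let x be the fractional abundance of Ly-35; then Ly-39 has abundance 1 − x.
34.935·x + 38.952·(1 − x) = 37.799
(34.935 − 38.952)·x = 37.799 − 38.952
x = -1.153 / -4.017 = 0.28703 → 28.70% Ly-35, 71.30% Ly-39.

28.70%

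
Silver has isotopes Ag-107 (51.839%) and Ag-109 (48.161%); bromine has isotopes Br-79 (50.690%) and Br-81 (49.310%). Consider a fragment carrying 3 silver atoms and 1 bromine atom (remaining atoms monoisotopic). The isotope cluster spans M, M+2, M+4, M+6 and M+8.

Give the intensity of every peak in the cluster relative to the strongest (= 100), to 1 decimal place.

18.9 : 70.9 : 100.0 : 62.6 : 14.7

Silver pattern (n=3): 0.13930601 : 0.38826655 : 0.36071887 : 0.11170857
Bromine pattern (n=1): 0.5069 : 0.4931
Convolve the two distributions (both contribute in 2-u steps):
  M: 0.13930601×0.5069 = 0.070614
  M+2: 0.13930601×0.4931 + 0.38826655×0.5069 = 0.265504
  M+4: 0.38826655×0.4931 + 0.36071887×0.5069 = 0.374303
  M+6: 0.36071887×0.4931 + 0.11170857×0.5069 = 0.234496
  M+8: 0.11170857×0.4931 = 0.055083
Scale to base peak (0.374303) = 100: 18.9 : 70.9 : 100.0 : 62.6 : 14.7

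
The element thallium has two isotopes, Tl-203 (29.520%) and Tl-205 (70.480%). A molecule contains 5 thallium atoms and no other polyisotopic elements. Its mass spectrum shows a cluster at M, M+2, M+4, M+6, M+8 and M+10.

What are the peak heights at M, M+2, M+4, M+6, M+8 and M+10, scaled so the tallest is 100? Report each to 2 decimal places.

0.62 : 7.35 : 35.09 : 83.77 : 100.00 : 47.75

The 5 Tl atoms are independent, so intensities follow the terms of (0.29520 + 0.70480)^5.
P(M) = 0.29520^5 = 0.002242
P(M+2) = 5 × 0.29520^4 × 0.70480^1 = 0.026761
P(M+4) = 10 × 0.29520^3 × 0.70480^2 = 0.127785
P(M+6) = 10 × 0.29520^2 × 0.70480^3 = 0.305092
P(M+8) = 5 × 0.29520^1 × 0.70480^4 = 0.364208
P(M+10) = 0.70480^5 = 0.173912
The M+8 peak is largest (0.364208); scaling to 100 gives 0.62 : 7.35 : 35.09 : 83.77 : 100.00 : 47.75.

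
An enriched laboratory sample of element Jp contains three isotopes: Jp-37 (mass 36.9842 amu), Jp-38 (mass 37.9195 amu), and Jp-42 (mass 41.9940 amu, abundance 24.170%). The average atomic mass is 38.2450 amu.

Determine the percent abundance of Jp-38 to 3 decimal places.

5.339%

Let x and y be the fractions of Jp-37 and Jp-38. Then x + y = 1 − 0.24170 = 0.75830 and 36.9842x + 37.9195y = 38.2450 − 0.24170×41.9940 = 28.0950502.
Substituting: 36.9842x + 37.9195(0.75830 − x) = 28.0950502
(36.9842 − 37.9195)x = -0.65930665  ⇒  x = 0.70491, y = 0.05339
Jp-37: 70.491%, Jp-38: 5.339%.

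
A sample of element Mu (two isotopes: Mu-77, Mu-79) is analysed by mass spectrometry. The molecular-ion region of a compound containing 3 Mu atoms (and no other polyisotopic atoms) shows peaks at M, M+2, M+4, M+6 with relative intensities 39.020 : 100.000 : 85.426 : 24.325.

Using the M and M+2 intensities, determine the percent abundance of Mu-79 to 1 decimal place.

Let p = fractional abundance of Mu-77. I(M+2)/I(M) = [C(3,1)·p^2·(1−p)] / p^3 = 3·(1−p)/p = 100.000/39.020 = 2.5628
(1−p)/p = 2.5628/3 = 0.8543  ⇒  p = 1/(1 + 0.8543) = 0.5393
Mu-77: 53.9%, Mu-79: 46.1%.

46.1%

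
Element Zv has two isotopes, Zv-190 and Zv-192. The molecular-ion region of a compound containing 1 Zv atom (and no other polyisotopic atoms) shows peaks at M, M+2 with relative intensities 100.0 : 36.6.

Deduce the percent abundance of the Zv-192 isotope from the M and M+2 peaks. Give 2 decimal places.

If p is the fraction of Zv that is Zv-190, then I(M+2)/I(M) = [C(1,1)·p^0·(1−p)] / p^1 = 1·(1−p)/p = 36.6/100.0 = 0.3660
(1−p)/p = 0.3660/1 = 0.3660  ⇒  p = 1/(1 + 0.3660) = 0.7321
Zv-190: 73.21%, Zv-192: 26.79%.

26.79%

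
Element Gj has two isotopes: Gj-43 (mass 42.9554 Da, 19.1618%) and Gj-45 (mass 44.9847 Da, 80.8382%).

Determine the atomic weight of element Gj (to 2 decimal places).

Average mass = Σ (abundance × isotope mass) = 0.191618 × 42.9554 + 0.808382 × 44.9847
= 8.23103 + 36.36482 = 44.59585 Da

44.60 Da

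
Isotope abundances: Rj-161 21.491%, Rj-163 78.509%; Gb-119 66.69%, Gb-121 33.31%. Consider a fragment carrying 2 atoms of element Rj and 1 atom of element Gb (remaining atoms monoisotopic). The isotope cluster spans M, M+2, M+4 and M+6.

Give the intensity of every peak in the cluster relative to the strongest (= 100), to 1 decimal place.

Element Rj pattern (n=2): 0.04618631 : 0.33744738 : 0.61636631
Element Gb pattern (n=1): 0.6669 : 0.3331
Convolve the two distributions (both contribute in 2-u steps):
  M: 0.04618631×0.6669 = 0.030802
  M+2: 0.04618631×0.3331 + 0.33744738×0.6669 = 0.240428
  M+4: 0.33744738×0.3331 + 0.61636631×0.6669 = 0.523458
  M+6: 0.61636631×0.3331 = 0.205312
Scale to base peak (0.523458) = 100: 5.9 : 45.9 : 100.0 : 39.2

5.9 : 45.9 : 100.0 : 39.2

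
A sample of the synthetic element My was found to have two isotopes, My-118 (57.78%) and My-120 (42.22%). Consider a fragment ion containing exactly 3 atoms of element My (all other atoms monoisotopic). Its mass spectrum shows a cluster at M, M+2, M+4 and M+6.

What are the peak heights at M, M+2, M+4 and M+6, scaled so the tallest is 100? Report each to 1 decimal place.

Each My atom is independently My-118 (p = 0.5778) or My-120 (q = 0.4222); the cluster is the binomial expansion (p + q)^3.
P(M) = 0.5778^3 = 0.192900
P(M+2) = 3 × 0.5778^2 × 0.4222^1 = 0.422858
P(M+4) = 3 × 0.5778^1 × 0.4222^2 = 0.308983
P(M+6) = 0.4222^3 = 0.075258
The M+2 peak is largest (0.422858); scaling to 100 gives 45.6 : 100.0 : 73.1 : 17.8.

45.6 : 100.0 : 73.1 : 17.8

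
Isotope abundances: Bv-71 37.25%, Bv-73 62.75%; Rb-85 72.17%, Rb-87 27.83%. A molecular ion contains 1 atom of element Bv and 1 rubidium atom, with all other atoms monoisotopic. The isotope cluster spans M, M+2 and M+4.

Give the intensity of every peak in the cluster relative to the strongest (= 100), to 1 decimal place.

Element Bv pattern (n=1): 0.3725 : 0.6275
Rubidium pattern (n=1): 0.7217 : 0.2783
Convolve the two distributions (both contribute in 2-u steps):
  M: 0.3725×0.7217 = 0.268833
  M+2: 0.3725×0.2783 + 0.6275×0.7217 = 0.556534
  M+4: 0.6275×0.2783 = 0.174633
Scale to base peak (0.556534) = 100: 48.3 : 100.0 : 31.4

48.3 : 100.0 : 31.4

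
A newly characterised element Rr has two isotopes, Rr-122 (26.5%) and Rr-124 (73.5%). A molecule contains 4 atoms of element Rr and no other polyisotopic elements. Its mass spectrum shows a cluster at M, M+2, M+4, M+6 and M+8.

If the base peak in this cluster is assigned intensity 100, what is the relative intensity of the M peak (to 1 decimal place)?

1.2

(0.265 + 0.735)^4 gives M 0.0049, M+2 0.0547, M+4 0.2276, M+6 0.4209, M+8 0.2918; the largest is M+6.
P(M+6) = C(4,3) × 0.265^1 × 0.735^3 = 4 × 0.2650 × 0.39706537 = 0.420889 (base)
P(M) = C(4,0) × 0.265^4 × 0.735^0 = 1 × 0.00493155 × 1.0000 = 0.004932
Relative intensity = 0.004932 / 0.420889 × 100 = 1.2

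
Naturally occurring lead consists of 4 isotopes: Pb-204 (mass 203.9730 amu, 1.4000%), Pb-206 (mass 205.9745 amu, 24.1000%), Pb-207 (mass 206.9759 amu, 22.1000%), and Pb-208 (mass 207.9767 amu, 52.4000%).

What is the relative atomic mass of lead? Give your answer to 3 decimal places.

207.217 amu

Average mass = Σ (abundance × isotope mass) = 0.014000 × 203.9730 + 0.241000 × 205.9745 + 0.221000 × 206.9759 + 0.524000 × 207.9767
= 2.85562 + 49.63985 + 45.74167 + 108.97979 = 207.21693 amu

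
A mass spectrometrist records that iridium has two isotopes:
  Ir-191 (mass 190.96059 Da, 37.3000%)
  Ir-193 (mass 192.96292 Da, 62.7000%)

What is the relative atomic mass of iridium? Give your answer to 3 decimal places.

192.216 Da

Average mass = Σ (abundance × isotope mass) = 0.373000 × 190.96059 + 0.627000 × 192.96292
= 71.228300 + 120.987751 = 192.216051 Da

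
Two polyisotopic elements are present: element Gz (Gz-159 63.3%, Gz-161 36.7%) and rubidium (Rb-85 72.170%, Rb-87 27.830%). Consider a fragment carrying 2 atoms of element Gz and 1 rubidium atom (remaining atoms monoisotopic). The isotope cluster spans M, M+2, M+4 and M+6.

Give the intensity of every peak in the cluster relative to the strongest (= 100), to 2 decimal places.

64.72 : 100.00 : 50.69 : 8.39

Element Gz pattern (n=2): 0.400689 : 0.464622 : 0.134689
Rubidium pattern (n=1): 0.7217 : 0.2783
Convolve the two distributions (both contribute in 2-u steps):
  M: 0.400689×0.7217 = 0.289177
  M+2: 0.400689×0.2783 + 0.464622×0.7217 = 0.446829
  M+4: 0.464622×0.2783 + 0.134689×0.7217 = 0.226509
  M+6: 0.134689×0.2783 = 0.037484
Scale to base peak (0.446829) = 100: 64.72 : 100.00 : 50.69 : 8.39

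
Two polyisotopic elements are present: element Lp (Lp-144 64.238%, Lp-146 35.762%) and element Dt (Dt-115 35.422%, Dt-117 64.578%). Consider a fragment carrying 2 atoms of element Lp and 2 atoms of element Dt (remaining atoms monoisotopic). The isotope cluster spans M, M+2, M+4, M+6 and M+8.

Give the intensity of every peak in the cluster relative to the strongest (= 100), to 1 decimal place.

Element Lp pattern (n=2): 0.41265206 : 0.45945587 : 0.12789206
Element Dt pattern (n=2): 0.12547181 : 0.45749638 : 0.41703181
Convolve the two distributions (both contribute in 2-u steps):
  M: 0.41265206×0.12547181 = 0.051776
  M+2: 0.41265206×0.45749638 + 0.45945587×0.12547181 = 0.246436
  M+4: 0.41265206×0.41703181 + 0.45945587×0.45749638 + 0.12789206×0.12547181 = 0.398335
  M+6: 0.45945587×0.41703181 + 0.12789206×0.45749638 = 0.250118
  M+8: 0.12789206×0.41703181 = 0.053335
Scale to base peak (0.398335) = 100: 13.0 : 61.9 : 100.0 : 62.8 : 13.4

13.0 : 61.9 : 100.0 : 62.8 : 13.4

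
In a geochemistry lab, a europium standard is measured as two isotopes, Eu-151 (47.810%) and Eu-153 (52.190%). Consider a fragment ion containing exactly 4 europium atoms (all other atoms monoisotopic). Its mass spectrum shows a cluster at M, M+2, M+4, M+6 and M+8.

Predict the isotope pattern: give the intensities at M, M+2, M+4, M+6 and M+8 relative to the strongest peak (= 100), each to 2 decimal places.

Expanding (0.47810 + 0.52190)^4:
P(M) = 0.47810^4 = 0.052249
P(M+2) = 4 × 0.47810^3 × 0.52190^1 = 0.228141
P(M+4) = 6 × 0.47810^2 × 0.52190^2 = 0.373563
P(M+6) = 4 × 0.47810^1 × 0.52190^3 = 0.271857
P(M+8) = 0.52190^4 = 0.074191
The M+4 peak is largest (0.373563); scaling to 100 gives 13.99 : 61.07 : 100.00 : 72.77 : 19.86.

13.99 : 61.07 : 100.00 : 72.77 : 19.86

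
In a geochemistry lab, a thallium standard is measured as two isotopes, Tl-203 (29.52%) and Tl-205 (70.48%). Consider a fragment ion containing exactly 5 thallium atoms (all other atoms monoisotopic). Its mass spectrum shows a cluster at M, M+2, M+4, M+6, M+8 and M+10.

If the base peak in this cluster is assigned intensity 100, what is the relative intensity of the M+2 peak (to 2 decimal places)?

(0.2952 + 0.7048)^5 gives M 0.0022, M+2 0.0268, M+4 0.1278, M+6 0.3051, M+8 0.3642, M+10 0.1739; the largest is M+8.
P(M+8) = C(5,4) × 0.2952^1 × 0.7048^4 = 5 × 0.2952 × 0.24675365 = 0.364208 (base)
P(M+2) = C(5,1) × 0.2952^4 × 0.7048^1 = 5 × 0.00759391 × 0.7048 = 0.026761
Relative intensity = 0.026761 / 0.364208 × 100 = 7.35

7.35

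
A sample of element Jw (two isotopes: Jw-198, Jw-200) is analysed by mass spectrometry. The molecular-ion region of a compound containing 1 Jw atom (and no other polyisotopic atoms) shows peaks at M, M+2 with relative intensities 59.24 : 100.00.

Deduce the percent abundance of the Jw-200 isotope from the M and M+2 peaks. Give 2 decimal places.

62.80%

If p is the fraction of Jw that is Jw-198, then I(M+2)/I(M) = [C(1,1)·p^0·(1−p)] / p^1 = 1·(1−p)/p = 100.00/59.24 = 1.6880
(1−p)/p = 1.6880/1 = 1.6880  ⇒  p = 1/(1 + 1.6880) = 0.3720
Jw-198: 37.20%, Jw-200: 62.80%.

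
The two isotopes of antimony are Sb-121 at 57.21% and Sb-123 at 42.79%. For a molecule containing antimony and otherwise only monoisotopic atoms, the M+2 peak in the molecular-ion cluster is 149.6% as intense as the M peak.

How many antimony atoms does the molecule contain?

2

With n Sb atoms, P(M+2)/P(M) = C(n,1)·p^(n−1)q / p^n = n·q/p = n · 0.4279/0.5721.
n = 1.496 × 0.5721/0.4279 = 2.00 ≈ 2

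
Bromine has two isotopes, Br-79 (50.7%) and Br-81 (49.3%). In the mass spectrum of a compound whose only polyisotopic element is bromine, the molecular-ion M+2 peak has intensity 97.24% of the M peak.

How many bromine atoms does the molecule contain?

For n independent Br atoms, I(M+2)/I(M) = n · (abundance Br-81) / (abundance Br-79) = n · 0.493/0.507.
n = 0.9724 × 0.507/0.493 = 1.00 ≈ 1

1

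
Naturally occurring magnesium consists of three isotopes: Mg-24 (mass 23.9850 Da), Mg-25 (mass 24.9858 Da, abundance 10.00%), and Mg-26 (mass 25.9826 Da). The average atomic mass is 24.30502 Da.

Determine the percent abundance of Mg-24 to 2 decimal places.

78.99%

The remaining 90.00% is split between Mg-24 (fraction x) and Mg-26 (fraction 0.9000 − x).
Substituting: 23.9850x + 25.9826(0.9000 − x) = 21.80644
(23.9850 − 25.9826)x = -1.5779  ⇒  x = 0.78990, y = 0.11010
Mg-24: 78.99%, Mg-26: 11.01%.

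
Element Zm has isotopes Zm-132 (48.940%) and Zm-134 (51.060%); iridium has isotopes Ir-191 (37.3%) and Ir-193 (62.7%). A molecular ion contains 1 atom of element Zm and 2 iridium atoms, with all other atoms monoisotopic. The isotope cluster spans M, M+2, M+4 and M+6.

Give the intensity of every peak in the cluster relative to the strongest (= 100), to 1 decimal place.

Element Zm pattern (n=1): 0.4894 : 0.5106
Iridium pattern (n=2): 0.139129 : 0.467742 : 0.393129
Convolve the two distributions (both contribute in 2-u steps):
  M: 0.4894×0.139129 = 0.068090
  M+2: 0.4894×0.467742 + 0.5106×0.139129 = 0.299952
  M+4: 0.4894×0.393129 + 0.5106×0.467742 = 0.431226
  M+6: 0.5106×0.393129 = 0.200732
Scale to base peak (0.431226) = 100: 15.8 : 69.6 : 100.0 : 46.5

15.8 : 69.6 : 100.0 : 46.5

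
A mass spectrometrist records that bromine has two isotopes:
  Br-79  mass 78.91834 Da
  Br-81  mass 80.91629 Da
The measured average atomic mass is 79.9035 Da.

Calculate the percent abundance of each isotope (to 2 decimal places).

Let x be the fractional abundance of Br-79; then Br-81 has abundance 1 − x.
78.91834·x + 80.91629·(1 − x) = 79.9035
(78.91834 − 80.91629)·x = 79.9035 − 80.91629
x = -1.01279 / -1.99795 = 0.50691 → 50.69% Br-79, 49.31% Br-81.

Br-79: 50.69%, Br-81: 49.31%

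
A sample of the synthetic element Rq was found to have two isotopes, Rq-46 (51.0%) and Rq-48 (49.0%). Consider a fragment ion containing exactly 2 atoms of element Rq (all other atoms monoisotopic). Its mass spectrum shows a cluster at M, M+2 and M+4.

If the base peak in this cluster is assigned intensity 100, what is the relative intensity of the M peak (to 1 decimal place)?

52.0

(0.510 + 0.490)^2 gives M 0.2601, M+2 0.4998, M+4 0.2401; the largest is M+2.
P(M+2) = C(2,1) × 0.510^1 × 0.490^1 = 2 × 0.5100 × 0.4900 = 0.499800 (base)
P(M) = C(2,0) × 0.510^2 × 0.490^0 = 1 × 0.2601 × 1.0000 = 0.260100
Relative intensity = 0.260100 / 0.499800 × 100 = 52.0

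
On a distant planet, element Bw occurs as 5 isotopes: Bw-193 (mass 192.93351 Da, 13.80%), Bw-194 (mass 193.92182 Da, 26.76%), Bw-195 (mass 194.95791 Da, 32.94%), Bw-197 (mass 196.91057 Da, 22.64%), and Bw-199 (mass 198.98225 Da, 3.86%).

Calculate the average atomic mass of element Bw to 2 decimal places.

Weight each isotope mass by its fractional abundance: 0.1380 × 192.93351 + 0.2676 × 193.92182 + 0.3294 × 194.95791 + 0.2264 × 196.91057 + 0.0386 × 198.98225
= 26.624824 + 51.893479 + 64.219136 + 44.580553 + 7.680715 = 194.998707 Da

195.00 Da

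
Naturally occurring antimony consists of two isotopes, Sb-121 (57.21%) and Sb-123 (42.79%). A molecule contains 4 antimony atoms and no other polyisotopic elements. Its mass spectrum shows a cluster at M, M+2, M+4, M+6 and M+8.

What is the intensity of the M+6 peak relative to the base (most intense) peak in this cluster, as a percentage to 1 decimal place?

49.9%

Binomial terms of (0.5721 + 0.4279)^4: M 0.1071, M+2 0.3205, M+4 0.3596, M+6 0.1793, M+8 0.0335 → M+4 is the base peak.
P(M+4) = C(4,2) × 0.5721^2 × 0.4279^2 = 6 × 0.32729841 × 0.18309841 = 0.359567 (base)
P(M+6) = C(4,3) × 0.5721^1 × 0.4279^3 = 4 × 0.5721 × 0.07834781 = 0.179291
Relative intensity = 0.179291 / 0.359567 × 100 = 49.9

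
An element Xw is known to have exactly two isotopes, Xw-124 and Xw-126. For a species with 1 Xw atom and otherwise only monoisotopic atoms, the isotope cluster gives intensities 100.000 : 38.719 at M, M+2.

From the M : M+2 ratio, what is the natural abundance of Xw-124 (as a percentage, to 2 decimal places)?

72.09%

Write p for the Xw-124 fraction. I(M+2)/I(M) = [C(1,1)·p^0·(1−p)] / p^1 = 1·(1−p)/p = 38.719/100.000 = 0.3872
(1−p)/p = 0.3872/1 = 0.3872  ⇒  p = 1/(1 + 0.3872) = 0.7209
Xw-124: 72.09%, Xw-126: 27.91%.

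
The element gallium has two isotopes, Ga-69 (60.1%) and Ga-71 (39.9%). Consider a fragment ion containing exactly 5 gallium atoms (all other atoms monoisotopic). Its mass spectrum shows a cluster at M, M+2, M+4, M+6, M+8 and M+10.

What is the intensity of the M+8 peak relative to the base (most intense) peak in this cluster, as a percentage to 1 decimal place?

22.0%

(0.601 + 0.399)^5 gives M 0.0784, M+2 0.2603, M+4 0.3456, M+6 0.2294, M+8 0.0762, M+10 0.0101; the largest is M+4.
P(M+4) = C(5,2) × 0.601^3 × 0.399^2 = 10 × 0.2170818 × 0.159201 = 0.345596 (base)
P(M+8) = C(5,4) × 0.601^1 × 0.399^4 = 5 × 0.6010 × 0.02534496 = 0.076162
Relative intensity = 0.076162 / 0.345596 × 100 = 22.0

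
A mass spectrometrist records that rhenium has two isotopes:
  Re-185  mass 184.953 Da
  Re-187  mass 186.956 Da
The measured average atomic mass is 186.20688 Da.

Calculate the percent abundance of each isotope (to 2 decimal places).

Re-185: 37.40%, Re-187: 62.60%

Let x be the fractional abundance of Re-185; then Re-187 has abundance 1 − x.
184.953·x + 186.956·(1 − x) = 186.20688
(184.953 − 186.956)·x = 186.20688 − 186.956
x = -0.74912 / -2.003 = 0.37400 → 37.40% Re-185, 62.60% Re-187.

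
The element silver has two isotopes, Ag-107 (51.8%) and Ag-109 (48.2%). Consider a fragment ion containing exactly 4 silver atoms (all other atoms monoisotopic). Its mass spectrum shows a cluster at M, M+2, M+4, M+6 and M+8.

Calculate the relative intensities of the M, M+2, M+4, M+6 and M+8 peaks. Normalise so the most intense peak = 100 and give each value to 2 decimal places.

Expanding (0.518 + 0.482)^4:
P(M) = 0.518^4 = 0.071998
P(M+2) = 4 × 0.518^3 × 0.482^1 = 0.267976
P(M+4) = 6 × 0.518^2 × 0.482^2 = 0.374029
P(M+6) = 4 × 0.518^1 × 0.482^3 = 0.232023
P(M+8) = 0.482^4 = 0.053974
The M+4 peak is largest (0.374029); scaling to 100 gives 19.25 : 71.65 : 100.00 : 62.03 : 14.43.

19.25 : 71.65 : 100.00 : 62.03 : 14.43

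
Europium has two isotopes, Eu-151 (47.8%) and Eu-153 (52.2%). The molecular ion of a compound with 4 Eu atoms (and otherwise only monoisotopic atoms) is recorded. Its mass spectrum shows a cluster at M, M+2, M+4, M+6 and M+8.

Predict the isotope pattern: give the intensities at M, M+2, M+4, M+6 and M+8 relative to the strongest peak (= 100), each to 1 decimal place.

14.0 : 61.0 : 100.0 : 72.8 : 19.9

The 4 Eu atoms are independent, so intensities follow the terms of (0.478 + 0.522)^4.
P(M) = 0.478^4 = 0.052205
P(M+2) = 4 × 0.478^3 × 0.522^1 = 0.228042
P(M+4) = 6 × 0.478^2 × 0.522^2 = 0.373549
P(M+6) = 4 × 0.478^1 × 0.522^3 = 0.271956
P(M+8) = 0.522^4 = 0.074248
The M+4 peak is largest (0.373549); scaling to 100 gives 14.0 : 61.0 : 100.0 : 72.8 : 19.9.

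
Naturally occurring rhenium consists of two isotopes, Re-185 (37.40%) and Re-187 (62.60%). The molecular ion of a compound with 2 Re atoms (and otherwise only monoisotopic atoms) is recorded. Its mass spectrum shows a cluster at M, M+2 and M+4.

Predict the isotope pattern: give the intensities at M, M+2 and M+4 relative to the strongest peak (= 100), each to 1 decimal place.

Expanding (0.3740 + 0.6260)^2:
P(M) = 0.3740^2 = 0.139876
P(M+2) = 2 × 0.3740^1 × 0.6260^1 = 0.468248
P(M+4) = 0.6260^2 = 0.391876
The M+2 peak is largest (0.468248); scaling to 100 gives 29.9 : 100.0 : 83.7.

29.9 : 100.0 : 83.7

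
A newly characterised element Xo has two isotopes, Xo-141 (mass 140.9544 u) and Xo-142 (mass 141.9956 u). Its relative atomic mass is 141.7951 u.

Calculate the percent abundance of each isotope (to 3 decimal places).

Writing the weighted mean with unknown fraction x of Xo-141:
140.9544·x + 141.9956·(1 − x) = 141.7951
(140.9544 − 141.9956)·x = 141.7951 − 141.9956
x = -0.2005 / -1.0412 = 0.19257 → 19.257% Xo-141, 80.743% Xo-142.

Xo-141: 19.257%, Xo-142: 80.743%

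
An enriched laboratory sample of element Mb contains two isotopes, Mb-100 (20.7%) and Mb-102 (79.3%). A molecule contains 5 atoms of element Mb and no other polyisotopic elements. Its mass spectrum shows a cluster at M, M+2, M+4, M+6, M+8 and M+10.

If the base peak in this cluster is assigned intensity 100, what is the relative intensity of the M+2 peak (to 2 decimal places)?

1.78

(0.207 + 0.793)^5 gives M 0.0004, M+2 0.0073, M+4 0.0558, M+6 0.2137, M+8 0.4093, M+10 0.3136; the largest is M+8.
P(M+8) = C(5,4) × 0.207^1 × 0.793^4 = 5 × 0.2070 × 0.39545106 = 0.409292 (base)
P(M+2) = C(5,1) × 0.207^4 × 0.793^1 = 5 × 0.00183604 × 0.7930 = 0.007280
Relative intensity = 0.007280 / 0.409292 × 100 = 1.78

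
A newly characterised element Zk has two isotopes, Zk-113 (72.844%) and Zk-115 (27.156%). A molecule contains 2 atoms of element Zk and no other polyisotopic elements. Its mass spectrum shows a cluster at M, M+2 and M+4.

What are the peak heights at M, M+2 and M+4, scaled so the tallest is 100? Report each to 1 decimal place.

Expanding (0.72844 + 0.27156)^2:
P(M) = 0.72844^2 = 0.530625
P(M+2) = 2 × 0.72844^1 × 0.27156^1 = 0.395630
P(M+4) = 0.27156^2 = 0.073745
The M peak is largest (0.530625); scaling to 100 gives 100.0 : 74.6 : 13.9.

100.0 : 74.6 : 13.9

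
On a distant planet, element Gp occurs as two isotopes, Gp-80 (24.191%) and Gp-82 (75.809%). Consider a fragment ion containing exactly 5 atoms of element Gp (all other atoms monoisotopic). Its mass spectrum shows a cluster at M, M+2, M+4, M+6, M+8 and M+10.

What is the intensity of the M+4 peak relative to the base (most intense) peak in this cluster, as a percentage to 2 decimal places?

20.37%

Binomial terms of (0.24191 + 0.75809)^5: M 0.0008, M+2 0.0130, M+4 0.0814, M+6 0.2550, M+8 0.3995, M+10 0.2504 → M+8 is the base peak.
P(M+8) = C(5,4) × 0.24191^1 × 0.75809^4 = 5 × 0.24191 × 0.33028061 = 0.399491 (base)
P(M+4) = C(5,2) × 0.24191^3 × 0.75809^2 = 10 × 0.01415668 × 0.57470045 = 0.081359
Relative intensity = 0.081359 / 0.399491 × 100 = 20.37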